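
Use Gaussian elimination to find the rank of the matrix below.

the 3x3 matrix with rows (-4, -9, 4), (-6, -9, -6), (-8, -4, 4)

Row reduction:
R2 <- R2 - (3/2)*R1:  [   0  9/2  -12 ]
R3 <- R3 - (2)*R1:  [  0  14  -4 ]
R3 <- R3 - (28/9)*R2:  [     0      0  100/3 ]
Row echelon form:
[ -4   -9      4 ]
[  0  9/2    -12 ]
[  0    0  100/3 ]
Nonzero rows / pivot columns: 3

rank(A) = 3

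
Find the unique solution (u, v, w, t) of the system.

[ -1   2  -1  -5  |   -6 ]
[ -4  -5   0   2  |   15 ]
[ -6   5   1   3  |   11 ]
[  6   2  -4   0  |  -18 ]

Forward elimination on [A|b]:
R2 <- R2 - (4)*R1:  [   0  -13    4   22   39 ]
R3 <- R3 - (6)*R1:  [  0  -7   7  33  47 ]
R4 <- R4 - (-6)*R1:  [   0   14  -10  -30  -54 ]
R3 <- R3 - (7/13)*R2:  [      0       0   63/13  275/13      26 ]
R4 <- R4 - (-14/13)*R2:  [      0       0  -74/13  -82/13     -12 ]
R4 <- R4 - (-74/63)*R3:  [       0        0        0  1168/63  1168/63 ]
Row echelon form:
[ -1    2     -1       -5  |       -6 ]
[  0  -13      4       22  |       39 ]
[  0    0  63/13   275/13  |       26 ]
[  0    0      0  1168/63  |  1168/63 ]
Back-substitution:
t = (1168/63) / (1168/63) = 1
w = (26 - (275/13)*(1)) / (63/13) = 1
v = (39 - (4)*(1) - (22)*(1)) / -13 = -1
u = (-6 - (2)*(-1) - (-1)*(1) - (-5)*(1)) / -1 = -2

(-2, -1, 1, 1)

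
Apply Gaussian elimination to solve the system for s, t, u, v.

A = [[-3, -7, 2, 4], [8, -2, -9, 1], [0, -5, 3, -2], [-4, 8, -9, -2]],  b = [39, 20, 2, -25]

Forward elimination on [A|b]:
R2 <- R2 - (-8/3)*R1:  [     0  -62/3  -11/3   35/3    124 ]
R4 <- R4 - (4/3)*R1:  [     0   52/3  -35/3  -22/3    -77 ]
R3 <- R3 - (15/62)*R2:  [       0        0   241/62  -299/62      -28 ]
R4 <- R4 - (-26/31)*R2:  [       0        0  -457/31    76/31       27 ]
R4 <- R4 - (-914/241)*R3:  [          0           0           0   -3817/241  -19085/241 ]
Row echelon form:
[ -3     -7       2          4  |          39 ]
[  0  -62/3   -11/3       35/3  |         124 ]
[  0      0  241/62    -299/62  |         -28 ]
[  0      0       0  -3817/241  |  -19085/241 ]
Back-substitution:
v = (-19085/241) / (-3817/241) = 5
u = (-28 - (-299/62)*(5)) / (241/62) = -1
t = (124 - (-11/3)*(-1) - (35/3)*(5)) / (-62/3) = -3
s = (39 - (-7)*(-3) - (2)*(-1) - (4)*(5)) / -3 = 0

(0, -3, -1, 5)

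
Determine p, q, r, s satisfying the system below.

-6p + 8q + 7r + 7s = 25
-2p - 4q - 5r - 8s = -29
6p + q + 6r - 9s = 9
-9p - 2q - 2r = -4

Forward elimination on [A|b]:
R2 <- R2 - (1/3)*R1:  [      0   -20/3   -22/3   -31/3  -112/3 ]
R3 <- R3 - (-1)*R1:  [  0   9  13  -2  34 ]
R4 <- R4 - (3/2)*R1:  [     0    -14  -25/2  -21/2  -83/2 ]
R3 <- R3 - (-27/20)*R2:  [       0        0    31/10  -319/20    -82/5 ]
R4 <- R4 - (21/10)*R2:  [      0       0   29/10    56/5  369/10 ]
R4 <- R4 - (29/31)*R3:  [        0         0         0  3239/124   3239/62 ]
Row echelon form:
[ -6      8      7         7  |       25 ]
[  0  -20/3  -22/3     -31/3  |   -112/3 ]
[  0      0  31/10   -319/20  |    -82/5 ]
[  0      0      0  3239/124  |  3239/62 ]
Back-substitution:
s = (3239/62) / (3239/124) = 2
r = (-82/5 - (-319/20)*(2)) / (31/10) = 5
q = (-112/3 - (-22/3)*(5) - (-31/3)*(2)) / (-20/3) = -3
p = (25 - (8)*(-3) - (7)*(5) - (7)*(2)) / -6 = 0

(0, -3, 5, 2)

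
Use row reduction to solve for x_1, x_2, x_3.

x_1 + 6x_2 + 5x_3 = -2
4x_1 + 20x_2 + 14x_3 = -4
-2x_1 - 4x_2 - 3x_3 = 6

Forward elimination on [A|b]:
R2 <- R2 - (4)*R1:  [  0  -4  -6   4 ]
R3 <- R3 - (-2)*R1:  [ 0  8  7  2 ]
R3 <- R3 - (-2)*R2:  [  0   0  -5  10 ]
Row echelon form:
[ 1   6   5  |  -2 ]
[ 0  -4  -6  |   4 ]
[ 0   0  -5  |  10 ]
Back-substitution:
x_3 = (10) / -5 = -2
x_2 = (4 - (-6)*(-2)) / -4 = 2
x_1 = (-2 - (6)*(2) - (5)*(-2)) / 1 = -4

(-4, 2, -2)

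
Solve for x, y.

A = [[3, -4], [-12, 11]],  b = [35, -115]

Forward elimination on [A|b]:
R2 <- R2 - (-4)*R1:  [  0  -5  25 ]
Row echelon form:
[ 3  -4  |  35 ]
[ 0  -5  |  25 ]
Back-substitution:
y = (25) / -5 = -5
x = (35 - (-4)*(-5)) / 3 = 5

(5, -5)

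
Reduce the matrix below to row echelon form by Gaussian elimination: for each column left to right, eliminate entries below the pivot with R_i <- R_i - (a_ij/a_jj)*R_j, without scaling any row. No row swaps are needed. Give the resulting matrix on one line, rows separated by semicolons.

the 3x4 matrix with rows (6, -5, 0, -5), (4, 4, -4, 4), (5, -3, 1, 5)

REF = [6 -5 0 -5; 0 22/3 -4 22/3; 0 0 18/11 8]

Forward elimination:
R2 <- R2 - (2/3)*R1:  [    0  22/3    -4  22/3 ]
R3 <- R3 - (5/6)*R1:  [    0   7/6     1  55/6 ]
R3 <- R3 - (7/44)*R2:  [     0      0  18/11      8 ]
Row echelon form:
[ 6    -5      0    -5 ]
[ 0  22/3     -4  22/3 ]
[ 0     0  18/11     8 ]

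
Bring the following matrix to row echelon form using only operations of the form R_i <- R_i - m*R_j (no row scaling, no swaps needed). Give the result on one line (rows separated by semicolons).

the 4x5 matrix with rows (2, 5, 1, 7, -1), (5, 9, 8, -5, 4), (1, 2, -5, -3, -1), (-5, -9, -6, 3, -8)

Forward elimination:
R2 <- R2 - (5/2)*R1:  [     0   -7/2   11/2  -45/2   13/2 ]
R3 <- R3 - (1/2)*R1:  [     0   -1/2  -11/2  -13/2   -1/2 ]
R4 <- R4 - (-5/2)*R1:  [     0    7/2   -7/2   41/2  -21/2 ]
R3 <- R3 - (1/7)*R2:  [     0      0  -44/7  -23/7  -10/7 ]
R4 <- R4 - (-1)*R2:  [  0   0   2  -2  -4 ]
R4 <- R4 - (-7/22)*R3:  [      0       0       0  -67/22  -49/11 ]
Row echelon form:
[ 2     5      1       7      -1 ]
[ 0  -7/2   11/2   -45/2    13/2 ]
[ 0     0  -44/7   -23/7   -10/7 ]
[ 0     0      0  -67/22  -49/11 ]

REF = [2 5 1 7 -1; 0 -7/2 11/2 -45/2 13/2; 0 0 -44/7 -23/7 -10/7; 0 0 0 -67/22 -49/11]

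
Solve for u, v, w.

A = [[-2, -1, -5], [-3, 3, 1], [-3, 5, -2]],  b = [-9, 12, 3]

Forward elimination on [A|b]:
R2 <- R2 - (3/2)*R1:  [    0   9/2  17/2  51/2 ]
R3 <- R3 - (3/2)*R1:  [    0  13/2  11/2  33/2 ]
R3 <- R3 - (13/9)*R2:  [     0      0  -61/9  -61/3 ]
Row echelon form:
[ -2   -1     -5  |     -9 ]
[  0  9/2   17/2  |   51/2 ]
[  0    0  -61/9  |  -61/3 ]
Back-substitution:
w = (-61/3) / (-61/9) = 3
v = (51/2 - (17/2)*(3)) / (9/2) = 0
u = (-9 - (-1)*(0) - (-5)*(3)) / -2 = -3

(-3, 0, 3)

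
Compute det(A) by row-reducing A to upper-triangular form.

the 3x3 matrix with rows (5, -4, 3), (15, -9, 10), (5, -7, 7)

Forward elimination:
R2 <- R2 - (3)*R1:  [ 0  3  1 ]
R3 <- R3 - (1)*R1:  [  0  -3   4 ]
R3 <- R3 - (-1)*R2:  [ 0  0  5 ]
Upper-triangular form:
[ 5  -4  3 ]
[ 0   3  1 ]
[ 0   0  5 ]
det(A) = (-1)^0 * (5) * (3) * (5) = 75  (0 row swaps -> sign +1)

det(A) = 75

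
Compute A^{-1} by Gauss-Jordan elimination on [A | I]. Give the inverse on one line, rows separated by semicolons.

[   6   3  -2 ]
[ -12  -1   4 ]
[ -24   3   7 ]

Gauss-Jordan on [A | I]:
R1 <- (1/6)*R1:  [    1   1/2  -1/3  |   1/6     0     0 ]
R2 <- R2 - (-12)*R1:  [ 0  5  0  |  2  1  0 ]
R3 <- R3 - (-24)*R1:  [  0  15  -1  |   4   0   1 ]
R2 <- (1/5)*R2:  [   0    1    0  |  2/5  1/5    0 ]
R1 <- R1 - (1/2)*R2:  [     1      0   -1/3  |  -1/30  -1/10      0 ]
R3 <- R3 - (15)*R2:  [  0   0  -1  |  -2  -3   1 ]
R3 <- (1/-1)*R3:  [  0   0   1  |   2   3  -1 ]
R1 <- R1 - (-1/3)*R3:  [     1      0      0  |  19/30   9/10   -1/3 ]
Right block of [I | A^{-1}] is the inverse:
[ 19/30  9/10  -1/3 ]
[   2/5   1/5     0 ]
[     2     3    -1 ]

inverse = [19/30 9/10 -1/3; 2/5 1/5 0; 2 3 -1]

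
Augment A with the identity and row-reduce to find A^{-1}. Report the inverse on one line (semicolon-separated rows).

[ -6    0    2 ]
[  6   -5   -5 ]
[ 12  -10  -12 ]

inverse = [-1/6 1/3 -1/6; -1/5 -4/5 3/10; 0 1 -1/2]

Gauss-Jordan on [A | I]:
R1 <- (1/-6)*R1:  [    1     0  -1/3  |  -1/6     0     0 ]
R2 <- R2 - (6)*R1:  [  0  -5  -3  |   1   1   0 ]
R3 <- R3 - (12)*R1:  [   0  -10   -8  |    2    0    1 ]
R2 <- (1/-5)*R2:  [    0     1   3/5  |  -1/5  -1/5     0 ]
R3 <- R3 - (-10)*R2:  [  0   0  -2  |   0  -2   1 ]
R3 <- (1/-2)*R3:  [    0     0     1  |     0     1  -1/2 ]
R1 <- R1 - (-1/3)*R3:  [    1     0     0  |  -1/6   1/3  -1/6 ]
R2 <- R2 - (3/5)*R3:  [    0     1     0  |  -1/5  -4/5  3/10 ]
Right block of [I | A^{-1}] is the inverse:
[ -1/6   1/3  -1/6 ]
[ -1/5  -4/5  3/10 ]
[    0     1  -1/2 ]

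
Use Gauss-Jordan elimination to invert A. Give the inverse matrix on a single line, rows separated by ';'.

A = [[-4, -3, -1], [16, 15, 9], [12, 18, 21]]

inverse = [-17/4 -5/4 1/3; 19/3 2 -5/9; -3 -1 1/3]

Gauss-Jordan on [A | I]:
R1 <- (1/-4)*R1:  [    1   3/4   1/4  |  -1/4     0     0 ]
R2 <- R2 - (16)*R1:  [ 0  3  5  |  4  1  0 ]
R3 <- R3 - (12)*R1:  [  0   9  18  |   3   0   1 ]
R2 <- (1/3)*R2:  [   0    1  5/3  |  4/3  1/3    0 ]
R1 <- R1 - (3/4)*R2:  [    1     0    -1  |  -5/4  -1/4     0 ]
R3 <- R3 - (9)*R2:  [  0   0   3  |  -9  -3   1 ]
R3 <- (1/3)*R3:  [   0    0    1  |   -3   -1  1/3 ]
R1 <- R1 - (-1)*R3:  [     1      0      0  |  -17/4   -5/4    1/3 ]
R2 <- R2 - (5/3)*R3:  [    0     1     0  |  19/3     2  -5/9 ]
Right block of [I | A^{-1}] is the inverse:
[ -17/4  -5/4   1/3 ]
[  19/3     2  -5/9 ]
[    -3    -1   1/3 ]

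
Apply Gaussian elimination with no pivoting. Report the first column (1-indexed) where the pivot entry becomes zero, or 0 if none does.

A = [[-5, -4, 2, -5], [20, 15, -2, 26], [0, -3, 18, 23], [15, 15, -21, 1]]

first zero-pivot column = 3

Naive forward elimination:
R2 <- R2 - (-4)*R1:  [  0  -1   6   6 ]
R4 <- R4 - (-3)*R1:  [   0    3  -15  -14 ]
R3 <- R3 - (3)*R2:  [ 0  0  0  5 ]
R4 <- R4 - (-3)*R2:  [ 0  0  3  4 ]
Matrix at this point:
[ -5  -4  2  -5 ]
[  0  -1  6   6 ]
[  0   0  0   5 ]
[  0   0  3   4 ]
Pivot entry (3,3) is zero but row 4 has 3 in column 3 -> naive elimination stops; a row interchange (e.g. R3 <-> R4) would be required here.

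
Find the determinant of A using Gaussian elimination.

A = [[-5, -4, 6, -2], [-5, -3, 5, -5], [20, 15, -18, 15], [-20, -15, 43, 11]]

det(A) = -150

Forward elimination:
R2 <- R2 - (1)*R1:  [  0   1  -1  -3 ]
R3 <- R3 - (-4)*R1:  [  0  -1   6   7 ]
R4 <- R4 - (4)*R1:  [  0   1  19  19 ]
R3 <- R3 - (-1)*R2:  [ 0  0  5  4 ]
R4 <- R4 - (1)*R2:  [  0   0  20  22 ]
R4 <- R4 - (4)*R3:  [ 0  0  0  6 ]
Upper-triangular form:
[ -5  -4   6  -2 ]
[  0   1  -1  -3 ]
[  0   0   5   4 ]
[  0   0   0   6 ]
det(A) = (-1)^0 * (-5) * (1) * (5) * (6) = -150  (0 row swaps -> sign +1)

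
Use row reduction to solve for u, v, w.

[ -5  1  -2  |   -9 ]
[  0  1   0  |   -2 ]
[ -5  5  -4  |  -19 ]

Forward elimination on [A|b]:
R3 <- R3 - (1)*R1:  [   0    4   -2  -10 ]
R3 <- R3 - (4)*R2:  [  0   0  -2  -2 ]
Row echelon form:
[ -5  1  -2  |  -9 ]
[  0  1   0  |  -2 ]
[  0  0  -2  |  -2 ]
Back-substitution:
w = (-2) / -2 = 1
v = (-2) / 1 = -2
u = (-9 - (1)*(-2) - (-2)*(1)) / -5 = 1

(1, -2, 1)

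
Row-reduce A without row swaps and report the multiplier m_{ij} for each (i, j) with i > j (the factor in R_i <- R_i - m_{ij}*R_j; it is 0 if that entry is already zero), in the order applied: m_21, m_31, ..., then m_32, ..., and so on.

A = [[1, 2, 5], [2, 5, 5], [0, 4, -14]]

multipliers: 2, 0, 4

Forward elimination:
R2 <- R2 - (2)*R1:  [  0   1  -5 ]
R3: entry in column 1 is already 0 -> m_{31} = 0 (no row operation needed)
R3 <- R3 - (4)*R2:  [ 0  0  6 ]
Multipliers (in order of application): m_{21} = 2, m_{31} = 0, m_{32} = 4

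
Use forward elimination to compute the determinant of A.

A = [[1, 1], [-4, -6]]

Forward elimination:
R2 <- R2 - (-4)*R1:  [  0  -2 ]
Upper-triangular form:
[ 1   1 ]
[ 0  -2 ]
det(A) = (-1)^0 * (1) * (-2) = -2  (0 row swaps -> sign +1)

det(A) = -2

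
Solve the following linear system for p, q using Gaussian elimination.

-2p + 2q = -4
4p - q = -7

Forward elimination on [A|b]:
R2 <- R2 - (-2)*R1:  [   0    3  -15 ]
Row echelon form:
[ -2  2  |   -4 ]
[  0  3  |  -15 ]
Back-substitution:
q = (-15) / 3 = -5
p = (-4 - (2)*(-5)) / -2 = -3

(-3, -5)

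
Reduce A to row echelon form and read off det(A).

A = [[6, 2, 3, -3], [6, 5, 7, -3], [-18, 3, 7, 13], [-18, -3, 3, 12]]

det(A) = -360

Forward elimination:
R2 <- R2 - (1)*R1:  [ 0  3  4  0 ]
R3 <- R3 - (-3)*R1:  [  0   9  16   4 ]
R4 <- R4 - (-3)*R1:  [  0   3  12   3 ]
R3 <- R3 - (3)*R2:  [ 0  0  4  4 ]
R4 <- R4 - (1)*R2:  [ 0  0  8  3 ]
R4 <- R4 - (2)*R3:  [  0   0   0  -5 ]
Upper-triangular form:
[ 6  2  3  -3 ]
[ 0  3  4   0 ]
[ 0  0  4   4 ]
[ 0  0  0  -5 ]
det(A) = (-1)^0 * (6) * (3) * (4) * (-5) = -360  (0 row swaps -> sign +1)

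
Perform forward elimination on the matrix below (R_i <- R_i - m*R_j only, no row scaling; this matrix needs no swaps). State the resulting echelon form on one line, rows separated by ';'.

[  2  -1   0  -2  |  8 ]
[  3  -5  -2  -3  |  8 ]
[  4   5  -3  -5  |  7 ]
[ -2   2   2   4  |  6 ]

Forward elimination:
R2 <- R2 - (3/2)*R1:  [    0  -7/2    -2     0    -4 ]
R3 <- R3 - (2)*R1:  [  0   7  -3  -1  -9 ]
R4 <- R4 - (-1)*R1:  [  0   1   2   2  14 ]
R3 <- R3 - (-2)*R2:  [   0    0   -7   -1  -17 ]
R4 <- R4 - (-2/7)*R2:  [    0     0  10/7     2  90/7 ]
R4 <- R4 - (-10/49)*R3:  [      0       0       0   88/49  460/49 ]
Row echelon form:
[ 2    -1   0     -2  |       8 ]
[ 0  -7/2  -2      0  |      -4 ]
[ 0     0  -7     -1  |     -17 ]
[ 0     0   0  88/49  |  460/49 ]

REF = [2 -1 0 -2 8; 0 -7/2 -2 0 -4; 0 0 -7 -1 -17; 0 0 0 88/49 460/49]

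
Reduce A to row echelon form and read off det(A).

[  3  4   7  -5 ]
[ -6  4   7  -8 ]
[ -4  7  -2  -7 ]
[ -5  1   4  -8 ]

det(A) = 2088

Forward elimination:
R2 <- R2 - (-2)*R1:  [   0   12   21  -18 ]
R3 <- R3 - (-4/3)*R1:  [     0   37/3   22/3  -41/3 ]
R4 <- R4 - (-5/3)*R1:  [     0   23/3   47/3  -49/3 ]
R3 <- R3 - (37/36)*R2:  [     0      0  -57/4   29/6 ]
R4 <- R4 - (23/36)*R2:  [     0      0    9/4  -29/6 ]
R4 <- R4 - (-3/19)*R3:  [       0        0        0  -232/57 ]
Upper-triangular form:
[ 3   4      7       -5 ]
[ 0  12     21      -18 ]
[ 0   0  -57/4     29/6 ]
[ 0   0      0  -232/57 ]
det(A) = (-1)^0 * (3) * (12) * (-57/4) * (-232/57) = 2088  (0 row swaps -> sign +1)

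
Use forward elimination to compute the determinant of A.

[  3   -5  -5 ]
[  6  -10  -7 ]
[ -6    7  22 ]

det(A) = 27

Forward elimination:
R2 <- R2 - (2)*R1:  [ 0  0  3 ]
R3 <- R3 - (-2)*R1:  [  0  -3  12 ]
R2 <-> R3   (pivot in column 2 was zero)
[ 3  -5  -5 ]
[ 0  -3  12 ]
[ 0   0   3 ]
Upper-triangular form:
[ 3  -5  -5 ]
[ 0  -3  12 ]
[ 0   0   3 ]
det(A) = (-1)^1 * (3) * (-3) * (3) = 27  (1 row swap -> sign -1)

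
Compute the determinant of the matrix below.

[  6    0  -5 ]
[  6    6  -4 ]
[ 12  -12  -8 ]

Forward elimination:
R2 <- R2 - (1)*R1:  [ 0  6  1 ]
R3 <- R3 - (2)*R1:  [   0  -12    2 ]
R3 <- R3 - (-2)*R2:  [ 0  0  4 ]
Upper-triangular form:
[ 6  0  -5 ]
[ 0  6   1 ]
[ 0  0   4 ]
det(A) = (-1)^0 * (6) * (6) * (4) = 144  (0 row swaps -> sign +1)

det(A) = 144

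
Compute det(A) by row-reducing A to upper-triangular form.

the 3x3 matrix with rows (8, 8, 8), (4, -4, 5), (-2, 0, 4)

det(A) = -400

Forward elimination:
R2 <- R2 - (1/2)*R1:  [  0  -8   1 ]
R3 <- R3 - (-1/4)*R1:  [ 0  2  6 ]
R3 <- R3 - (-1/4)*R2:  [    0     0  25/4 ]
Upper-triangular form:
[ 8   8     8 ]
[ 0  -8     1 ]
[ 0   0  25/4 ]
det(A) = (-1)^0 * (8) * (-8) * (25/4) = -400  (0 row swaps -> sign +1)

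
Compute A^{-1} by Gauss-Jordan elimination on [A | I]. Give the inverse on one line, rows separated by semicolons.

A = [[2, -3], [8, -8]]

Gauss-Jordan on [A | I]:
R1 <- (1/2)*R1:  [    1  -3/2  |   1/2     0 ]
R2 <- R2 - (8)*R1:  [  0   4  |  -4   1 ]
R2 <- (1/4)*R2:  [   0    1  |   -1  1/4 ]
R1 <- R1 - (-3/2)*R2:  [   1    0  |   -1  3/8 ]
Right block of [I | A^{-1}] is the inverse:
[ -1  3/8 ]
[ -1  1/4 ]

inverse = [-1 3/8; -1 1/4]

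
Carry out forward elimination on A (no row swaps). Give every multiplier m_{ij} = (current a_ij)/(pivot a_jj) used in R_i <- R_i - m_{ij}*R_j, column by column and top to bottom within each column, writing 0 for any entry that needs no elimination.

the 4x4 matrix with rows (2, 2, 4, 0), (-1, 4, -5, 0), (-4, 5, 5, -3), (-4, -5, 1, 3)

Forward elimination:
R2 <- R2 - (-1/2)*R1:  [  0   5  -3   0 ]
R3 <- R3 - (-2)*R1:  [  0   9  13  -3 ]
R4 <- R4 - (-2)*R1:  [  0  -1   9   3 ]
R3 <- R3 - (9/5)*R2:  [    0     0  92/5    -3 ]
R4 <- R4 - (-1/5)*R2:  [    0     0  42/5     3 ]
R4 <- R4 - (21/46)*R3:  [      0       0       0  201/46 ]
Multipliers (in order of application): m_{21} = -1/2, m_{31} = -2, m_{41} = -2, m_{32} = 9/5, m_{42} = -1/5, m_{43} = 21/46

multipliers: -1/2, -2, -2, 9/5, -1/5, 21/46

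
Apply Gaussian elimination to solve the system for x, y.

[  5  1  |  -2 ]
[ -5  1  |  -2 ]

(0, -2)

Forward elimination on [A|b]:
R2 <- R2 - (-1)*R1:  [  0   2  -4 ]
Row echelon form:
[ 5  1  |  -2 ]
[ 0  2  |  -4 ]
Back-substitution:
y = (-4) / 2 = -2
x = (-2 - (1)*(-2)) / 5 = 0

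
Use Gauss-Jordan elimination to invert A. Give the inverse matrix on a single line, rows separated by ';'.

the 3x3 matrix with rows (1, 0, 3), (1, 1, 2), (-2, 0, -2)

Gauss-Jordan on [A | I]:
R2 <- R2 - (1)*R1:  [  0   1  -1  |  -1   1   0 ]
R3 <- R3 - (-2)*R1:  [ 0  0  4  |  2  0  1 ]
R3 <- (1/4)*R3:  [   0    0    1  |  1/2    0  1/4 ]
R1 <- R1 - (3)*R3:  [    1     0     0  |  -1/2     0  -3/4 ]
R2 <- R2 - (-1)*R3:  [    0     1     0  |  -1/2     1   1/4 ]
Right block of [I | A^{-1}] is the inverse:
[ -1/2  0  -3/4 ]
[ -1/2  1   1/4 ]
[  1/2  0   1/4 ]

inverse = [-1/2 0 -3/4; -1/2 1 1/4; 1/2 0 1/4]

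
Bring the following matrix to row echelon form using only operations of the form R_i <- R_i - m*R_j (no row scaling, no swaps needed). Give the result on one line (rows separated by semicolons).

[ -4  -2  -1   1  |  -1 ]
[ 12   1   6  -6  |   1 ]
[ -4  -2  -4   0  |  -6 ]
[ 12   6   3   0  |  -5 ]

Forward elimination:
R2 <- R2 - (-3)*R1:  [  0  -5   3  -3  -2 ]
R3 <- R3 - (1)*R1:  [  0   0  -3  -1  -5 ]
R4 <- R4 - (-3)*R1:  [  0   0   0   3  -8 ]
Row echelon form:
[ -4  -2  -1   1  |  -1 ]
[  0  -5   3  -3  |  -2 ]
[  0   0  -3  -1  |  -5 ]
[  0   0   0   3  |  -8 ]

REF = [-4 -2 -1 1 -1; 0 -5 3 -3 -2; 0 0 -3 -1 -5; 0 0 0 3 -8]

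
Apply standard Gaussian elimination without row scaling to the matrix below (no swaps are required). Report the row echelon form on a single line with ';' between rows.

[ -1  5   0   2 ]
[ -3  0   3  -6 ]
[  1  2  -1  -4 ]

Forward elimination:
R2 <- R2 - (3)*R1:  [   0  -15    3  -12 ]
R3 <- R3 - (-1)*R1:  [  0   7  -1  -2 ]
R3 <- R3 - (-7/15)*R2:  [     0      0    2/5  -38/5 ]
Row echelon form:
[ -1    5    0      2 ]
[  0  -15    3    -12 ]
[  0    0  2/5  -38/5 ]

REF = [-1 5 0 2; 0 -15 3 -12; 0 0 2/5 -38/5]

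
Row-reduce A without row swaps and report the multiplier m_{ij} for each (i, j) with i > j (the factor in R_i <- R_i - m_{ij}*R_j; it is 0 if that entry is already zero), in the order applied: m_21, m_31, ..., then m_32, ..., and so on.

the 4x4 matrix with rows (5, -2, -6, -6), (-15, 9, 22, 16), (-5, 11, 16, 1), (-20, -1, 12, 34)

Forward elimination:
R2 <- R2 - (-3)*R1:  [  0   3   4  -2 ]
R3 <- R3 - (-1)*R1:  [  0   9  10  -5 ]
R4 <- R4 - (-4)*R1:  [   0   -9  -12   10 ]
R3 <- R3 - (3)*R2:  [  0   0  -2   1 ]
R4 <- R4 - (-3)*R2:  [ 0  0  0  4 ]
R4: entry in column 3 is already 0 -> m_{43} = 0 (no row operation needed)
Multipliers (in order of application): m_{21} = -3, m_{31} = -1, m_{41} = -4, m_{32} = 3, m_{42} = -3, m_{43} = 0

multipliers: -3, -1, -4, 3, -3, 0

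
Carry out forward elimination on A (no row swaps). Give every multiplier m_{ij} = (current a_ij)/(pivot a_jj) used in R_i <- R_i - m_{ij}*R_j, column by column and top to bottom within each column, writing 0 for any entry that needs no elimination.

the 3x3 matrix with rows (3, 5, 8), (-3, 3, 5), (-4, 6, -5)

multipliers: -1, -4/3, 19/12

Forward elimination:
R2 <- R2 - (-1)*R1:  [  0   8  13 ]
R3 <- R3 - (-4/3)*R1:  [    0  38/3  17/3 ]
R3 <- R3 - (19/12)*R2:  [       0        0  -179/12 ]
Multipliers (in order of application): m_{21} = -1, m_{31} = -4/3, m_{32} = 19/12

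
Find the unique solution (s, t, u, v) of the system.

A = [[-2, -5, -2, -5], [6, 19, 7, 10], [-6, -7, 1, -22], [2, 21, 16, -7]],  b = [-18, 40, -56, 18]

(5, -2, 4, 2)

Forward elimination on [A|b]:
R2 <- R2 - (-3)*R1:  [   0    4    1   -5  -14 ]
R3 <- R3 - (3)*R1:  [  0   8   7  -7  -2 ]
R4 <- R4 - (-1)*R1:  [   0   16   14  -12    0 ]
R3 <- R3 - (2)*R2:  [  0   0   5   3  26 ]
R4 <- R4 - (4)*R2:  [  0   0  10   8  56 ]
R4 <- R4 - (2)*R3:  [ 0  0  0  2  4 ]
Row echelon form:
[ -2  -5  -2  -5  |  -18 ]
[  0   4   1  -5  |  -14 ]
[  0   0   5   3  |   26 ]
[  0   0   0   2  |    4 ]
Back-substitution:
v = (4) / 2 = 2
u = (26 - (3)*(2)) / 5 = 4
t = (-14 - (1)*(4) - (-5)*(2)) / 4 = -2
s = (-18 - (-5)*(-2) - (-2)*(4) - (-5)*(2)) / -2 = 5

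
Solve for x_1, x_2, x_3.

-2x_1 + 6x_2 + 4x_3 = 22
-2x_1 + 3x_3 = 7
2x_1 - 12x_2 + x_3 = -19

(1, 2, 3)

Forward elimination on [A|b]:
R2 <- R2 - (1)*R1:  [   0   -6   -1  -15 ]
R3 <- R3 - (-1)*R1:  [  0  -6   5   3 ]
R3 <- R3 - (1)*R2:  [  0   0   6  18 ]
Row echelon form:
[ -2   6   4  |   22 ]
[  0  -6  -1  |  -15 ]
[  0   0   6  |   18 ]
Back-substitution:
x_3 = (18) / 6 = 3
x_2 = (-15 - (-1)*(3)) / -6 = 2
x_1 = (22 - (6)*(2) - (4)*(3)) / -2 = 1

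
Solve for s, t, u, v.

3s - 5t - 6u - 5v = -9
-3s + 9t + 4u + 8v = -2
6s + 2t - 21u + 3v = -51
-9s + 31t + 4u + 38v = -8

Forward elimination on [A|b]:
R2 <- R2 - (-1)*R1:  [   0    4   -2    3  -11 ]
R3 <- R3 - (2)*R1:  [   0   12   -9   13  -33 ]
R4 <- R4 - (-3)*R1:  [   0   16  -14   23  -35 ]
R3 <- R3 - (3)*R2:  [  0   0  -3   4   0 ]
R4 <- R4 - (4)*R2:  [  0   0  -6  11   9 ]
R4 <- R4 - (2)*R3:  [ 0  0  0  3  9 ]
Row echelon form:
[ 3  -5  -6  -5  |   -9 ]
[ 0   4  -2   3  |  -11 ]
[ 0   0  -3   4  |    0 ]
[ 0   0   0   3  |    9 ]
Back-substitution:
v = (9) / 3 = 3
u = (0 - (4)*(3)) / -3 = 4
t = (-11 - (-2)*(4) - (3)*(3)) / 4 = -3
s = (-9 - (-5)*(-3) - (-6)*(4) - (-5)*(3)) / 3 = 5

(5, -3, 4, 3)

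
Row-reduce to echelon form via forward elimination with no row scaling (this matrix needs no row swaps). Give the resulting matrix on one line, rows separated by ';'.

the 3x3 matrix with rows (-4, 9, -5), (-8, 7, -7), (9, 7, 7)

Forward elimination:
R2 <- R2 - (2)*R1:  [   0  -11    3 ]
R3 <- R3 - (-9/4)*R1:  [     0  109/4  -17/4 ]
R3 <- R3 - (-109/44)*R2:  [     0      0  35/11 ]
Row echelon form:
[ -4    9     -5 ]
[  0  -11      3 ]
[  0    0  35/11 ]

REF = [-4 9 -5; 0 -11 3; 0 0 35/11]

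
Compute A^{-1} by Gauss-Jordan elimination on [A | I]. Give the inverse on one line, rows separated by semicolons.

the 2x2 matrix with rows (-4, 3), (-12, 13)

Gauss-Jordan on [A | I]:
R1 <- (1/-4)*R1:  [    1  -3/4  |  -1/4     0 ]
R2 <- R2 - (-12)*R1:  [  0   4  |  -3   1 ]
R2 <- (1/4)*R2:  [    0     1  |  -3/4   1/4 ]
R1 <- R1 - (-3/4)*R2:  [      1       0  |  -13/16    3/16 ]
Right block of [I | A^{-1}] is the inverse:
[ -13/16  3/16 ]
[   -3/4   1/4 ]

inverse = [-13/16 3/16; -3/4 1/4]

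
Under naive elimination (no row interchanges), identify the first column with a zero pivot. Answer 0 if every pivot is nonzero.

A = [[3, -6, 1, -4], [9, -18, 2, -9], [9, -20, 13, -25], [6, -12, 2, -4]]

Naive forward elimination:
R2 <- R2 - (3)*R1:  [  0   0  -1   3 ]
R3 <- R3 - (3)*R1:  [   0   -2   10  -13 ]
R4 <- R4 - (2)*R1:  [ 0  0  0  4 ]
Matrix at this point:
[ 3  -6   1   -4 ]
[ 0   0  -1    3 ]
[ 0  -2  10  -13 ]
[ 0   0   0    4 ]
Pivot entry (2,2) is zero but row 3 has -2 in column 2 -> naive elimination stops; a row interchange (e.g. R2 <-> R3) would be required here.

first zero-pivot column = 2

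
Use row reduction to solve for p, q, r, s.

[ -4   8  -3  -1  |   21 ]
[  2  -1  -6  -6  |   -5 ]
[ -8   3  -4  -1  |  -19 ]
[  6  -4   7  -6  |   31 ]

(3, 5, 3, -2)

Forward elimination on [A|b]:
R2 <- R2 - (-1/2)*R1:  [     0      3  -15/2  -13/2   11/2 ]
R3 <- R3 - (2)*R1:  [   0  -13    2    1  -61 ]
R4 <- R4 - (-3/2)*R1:  [     0      8    5/2  -15/2  125/2 ]
R3 <- R3 - (-13/3)*R2:  [      0       0   -61/2  -163/6  -223/6 ]
R4 <- R4 - (8/3)*R2:  [     0      0   45/2   59/6  287/6 ]
R4 <- R4 - (-45/61)*R3:  [         0          0          0  -1868/183   3736/183 ]
Row echelon form:
[ -4  8     -3         -1  |        21 ]
[  0  3  -15/2      -13/2  |      11/2 ]
[  0  0  -61/2     -163/6  |    -223/6 ]
[  0  0      0  -1868/183  |  3736/183 ]
Back-substitution:
s = (3736/183) / (-1868/183) = -2
r = (-223/6 - (-163/6)*(-2)) / (-61/2) = 3
q = (11/2 - (-15/2)*(3) - (-13/2)*(-2)) / 3 = 5
p = (21 - (8)*(5) - (-3)*(3) - (-1)*(-2)) / -4 = 3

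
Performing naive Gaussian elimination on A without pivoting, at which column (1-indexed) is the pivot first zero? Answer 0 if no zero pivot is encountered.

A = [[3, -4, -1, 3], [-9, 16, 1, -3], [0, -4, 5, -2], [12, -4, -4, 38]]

first zero-pivot column = 4

Naive forward elimination:
R2 <- R2 - (-3)*R1:  [  0   4  -2   6 ]
R4 <- R4 - (4)*R1:  [  0  12   0  26 ]
R3 <- R3 - (-1)*R2:  [ 0  0  3  4 ]
R4 <- R4 - (3)*R2:  [ 0  0  6  8 ]
R4 <- R4 - (2)*R3:  [ 0  0  0  0 ]
Matrix at this point:
[ 3  -4  -1  3 ]
[ 0   4  -2  6 ]
[ 0   0   3  4 ]
[ 0   0   0  0 ]
Pivot entry (4,4) in the last row is zero and there are no rows below to swap with -> zero pivot in column 4 (A is singular).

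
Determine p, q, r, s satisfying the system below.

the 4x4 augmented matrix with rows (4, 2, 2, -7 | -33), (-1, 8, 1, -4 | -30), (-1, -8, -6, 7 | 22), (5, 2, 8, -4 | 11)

Forward elimination on [A|b]:
R2 <- R2 - (-1/4)*R1:  [      0    17/2     3/2   -23/4  -153/4 ]
R3 <- R3 - (-1/4)*R1:  [     0  -15/2  -11/2   21/4   55/4 ]
R4 <- R4 - (5/4)*R1:  [     0   -1/2   11/2   19/4  209/4 ]
R3 <- R3 - (-15/17)*R2:  [      0       0  -71/17    3/17     -20 ]
R4 <- R4 - (-1/17)*R2:  [     0      0  95/17  75/17     50 ]
R4 <- R4 - (-95/71)*R3:  [       0        0        0   330/71  1650/71 ]
Row echelon form:
[ 4     2       2      -7  |      -33 ]
[ 0  17/2     3/2   -23/4  |   -153/4 ]
[ 0     0  -71/17    3/17  |      -20 ]
[ 0     0       0  330/71  |  1650/71 ]
Back-substitution:
s = (1650/71) / (330/71) = 5
r = (-20 - (3/17)*(5)) / (-71/17) = 5
q = (-153/4 - (3/2)*(5) - (-23/4)*(5)) / (17/2) = -2
p = (-33 - (2)*(-2) - (2)*(5) - (-7)*(5)) / 4 = -1

(-1, -2, 5, 5)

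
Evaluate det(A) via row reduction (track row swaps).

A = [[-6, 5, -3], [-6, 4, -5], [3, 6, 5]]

det(A) = -81

Forward elimination:
R2 <- R2 - (1)*R1:  [  0  -1  -2 ]
R3 <- R3 - (-1/2)*R1:  [    0  17/2   7/2 ]
R3 <- R3 - (-17/2)*R2:  [     0      0  -27/2 ]
Upper-triangular form:
[ -6   5     -3 ]
[  0  -1     -2 ]
[  0   0  -27/2 ]
det(A) = (-1)^0 * (-6) * (-1) * (-27/2) = -81  (0 row swaps -> sign +1)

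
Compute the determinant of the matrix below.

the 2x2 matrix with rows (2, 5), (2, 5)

det(A) = 0

Forward elimination:
R2 <- R2 - (1)*R1:  [ 0  0 ]
Upper-triangular form:
[ 2  5 ]
[ 0  0 ]
det(A) = (-1)^0 * (2) * (0) = 0  (0 row swaps -> sign +1)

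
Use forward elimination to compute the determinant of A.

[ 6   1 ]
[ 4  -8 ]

det(A) = -52

Forward elimination:
R2 <- R2 - (2/3)*R1:  [     0  -26/3 ]
Upper-triangular form:
[ 6      1 ]
[ 0  -26/3 ]
det(A) = (-1)^0 * (6) * (-26/3) = -52  (0 row swaps -> sign +1)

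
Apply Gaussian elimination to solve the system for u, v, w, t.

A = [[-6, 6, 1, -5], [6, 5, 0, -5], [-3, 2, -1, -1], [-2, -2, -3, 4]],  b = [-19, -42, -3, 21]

Forward elimination on [A|b]:
R2 <- R2 - (-1)*R1:  [   0   11    1  -10  -61 ]
R3 <- R3 - (1/2)*R1:  [    0    -1  -3/2   3/2  13/2 ]
R4 <- R4 - (1/3)*R1:  [     0     -4  -10/3   17/3   82/3 ]
R3 <- R3 - (-1/11)*R2:  [      0       0  -31/22   13/22   21/22 ]
R4 <- R4 - (-4/11)*R2:  [      0       0  -98/33   67/33  170/33 ]
R4 <- R4 - (196/93)*R3:  [      0       0       0   73/93  292/93 ]
Row echelon form:
[ -6   6       1     -5  |     -19 ]
[  0  11       1    -10  |     -61 ]
[  0   0  -31/22  13/22  |   21/22 ]
[  0   0       0  73/93  |  292/93 ]
Back-substitution:
t = (292/93) / (73/93) = 4
w = (21/22 - (13/22)*(4)) / (-31/22) = 1
v = (-61 - (1)*(1) - (-10)*(4)) / 11 = -2
u = (-19 - (6)*(-2) - (1)*(1) - (-5)*(4)) / -6 = -2

(-2, -2, 1, 4)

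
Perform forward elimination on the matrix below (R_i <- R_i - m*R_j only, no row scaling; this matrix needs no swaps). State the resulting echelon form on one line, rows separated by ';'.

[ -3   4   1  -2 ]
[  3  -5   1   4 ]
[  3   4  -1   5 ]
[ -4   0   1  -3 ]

REF = [-3 4 1 -2; 0 -1 2 2; 0 0 16 19; 0 0 0 33/16]

Forward elimination:
R2 <- R2 - (-1)*R1:  [  0  -1   2   2 ]
R3 <- R3 - (-1)*R1:  [ 0  8  0  3 ]
R4 <- R4 - (4/3)*R1:  [     0  -16/3   -1/3   -1/3 ]
R3 <- R3 - (-8)*R2:  [  0   0  16  19 ]
R4 <- R4 - (16/3)*R2:  [   0    0  -11  -11 ]
R4 <- R4 - (-11/16)*R3:  [     0      0      0  33/16 ]
Row echelon form:
[ -3   4   1     -2 ]
[  0  -1   2      2 ]
[  0   0  16     19 ]
[  0   0   0  33/16 ]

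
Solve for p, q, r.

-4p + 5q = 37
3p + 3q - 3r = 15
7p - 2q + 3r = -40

Forward elimination on [A|b]:
R2 <- R2 - (-3/4)*R1:  [     0   27/4     -3  171/4 ]
R3 <- R3 - (-7/4)*R1:  [    0  27/4     3  99/4 ]
R3 <- R3 - (1)*R2:  [   0    0    6  -18 ]
Row echelon form:
[ -4     5   0  |     37 ]
[  0  27/4  -3  |  171/4 ]
[  0     0   6  |    -18 ]
Back-substitution:
r = (-18) / 6 = -3
q = (171/4 - (-3)*(-3)) / (27/4) = 5
p = (37 - (5)*(5)) / -4 = -3

(-3, 5, -3)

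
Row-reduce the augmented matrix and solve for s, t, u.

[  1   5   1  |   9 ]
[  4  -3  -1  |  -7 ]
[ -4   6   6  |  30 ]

(0, 1, 4)

Forward elimination on [A|b]:
R2 <- R2 - (4)*R1:  [   0  -23   -5  -43 ]
R3 <- R3 - (-4)*R1:  [  0  26  10  66 ]
R3 <- R3 - (-26/23)*R2:  [      0       0  100/23  400/23 ]
Row echelon form:
[ 1    5       1  |       9 ]
[ 0  -23      -5  |     -43 ]
[ 0    0  100/23  |  400/23 ]
Back-substitution:
u = (400/23) / (100/23) = 4
t = (-43 - (-5)*(4)) / -23 = 1
s = (9 - (5)*(1) - (1)*(4)) / 1 = 0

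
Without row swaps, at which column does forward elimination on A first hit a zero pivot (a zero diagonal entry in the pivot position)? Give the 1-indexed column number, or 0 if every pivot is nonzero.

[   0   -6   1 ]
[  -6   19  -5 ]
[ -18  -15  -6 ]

Naive forward elimination:
Pivot entry (1,1) is zero but row 2 has -6 in column 1 -> naive elimination stops; a row interchange (e.g. R1 <-> R2) would be required here.

first zero-pivot column = 1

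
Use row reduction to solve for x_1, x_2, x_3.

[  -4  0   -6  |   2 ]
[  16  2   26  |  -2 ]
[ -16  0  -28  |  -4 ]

(-5, 0, 3)

Forward elimination on [A|b]:
R2 <- R2 - (-4)*R1:  [ 0  2  2  6 ]
R3 <- R3 - (4)*R1:  [   0    0   -4  -12 ]
Row echelon form:
[ -4  0  -6  |    2 ]
[  0  2   2  |    6 ]
[  0  0  -4  |  -12 ]
Back-substitution:
x_3 = (-12) / -4 = 3
x_2 = (6 - (2)*(3)) / 2 = 0
x_1 = (2 - (-6)*(3)) / -4 = -5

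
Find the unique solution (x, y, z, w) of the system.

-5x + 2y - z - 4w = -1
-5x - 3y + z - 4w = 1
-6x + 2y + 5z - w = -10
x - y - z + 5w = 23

Forward elimination on [A|b]:
R2 <- R2 - (1)*R1:  [  0  -5   2   0   2 ]
R3 <- R3 - (6/5)*R1:  [     0   -2/5   31/5   19/5  -44/5 ]
R4 <- R4 - (-1/5)*R1:  [     0   -3/5   -6/5   21/5  114/5 ]
R3 <- R3 - (2/25)*R2:  [       0        0   151/25     19/5  -224/25 ]
R4 <- R4 - (3/25)*R2:  [      0       0  -36/25    21/5  564/25 ]
R4 <- R4 - (-36/151)*R3:  [        0         0         0   771/151  3084/151 ]
Row echelon form:
[ -5   2      -1       -4  |        -1 ]
[  0  -5       2        0  |         2 ]
[  0   0  151/25     19/5  |   -224/25 ]
[  0   0       0  771/151  |  3084/151 ]
Back-substitution:
w = (3084/151) / (771/151) = 4
z = (-224/25 - (19/5)*(4)) / (151/25) = -4
y = (2 - (2)*(-4)) / -5 = -2
x = (-1 - (2)*(-2) - (-1)*(-4) - (-4)*(4)) / -5 = -3

(-3, -2, -4, 4)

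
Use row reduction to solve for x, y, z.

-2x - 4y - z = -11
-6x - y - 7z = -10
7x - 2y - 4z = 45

(5, 1, -3)

Forward elimination on [A|b]:
R2 <- R2 - (3)*R1:  [  0  11  -4  23 ]
R3 <- R3 - (-7/2)*R1:  [     0    -16  -15/2   13/2 ]
R3 <- R3 - (-16/11)*R2:  [       0        0  -293/22   879/22 ]
Row echelon form:
[ -2  -4       -1  |     -11 ]
[  0  11       -4  |      23 ]
[  0   0  -293/22  |  879/22 ]
Back-substitution:
z = (879/22) / (-293/22) = -3
y = (23 - (-4)*(-3)) / 11 = 1
x = (-11 - (-4)*(1) - (-1)*(-3)) / -2 = 5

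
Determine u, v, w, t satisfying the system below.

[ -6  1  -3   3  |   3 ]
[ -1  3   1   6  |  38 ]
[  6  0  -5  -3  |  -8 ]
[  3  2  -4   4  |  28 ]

(2, 3, 1, 5)

Forward elimination on [A|b]:
R2 <- R2 - (1/6)*R1:  [    0  17/6   3/2  11/2  75/2 ]
R3 <- R3 - (-1)*R1:  [  0   1  -8   0  -5 ]
R4 <- R4 - (-1/2)*R1:  [     0    5/2  -11/2   11/2   59/2 ]
R3 <- R3 - (6/17)*R2:  [       0        0  -145/17   -33/17  -310/17 ]
R4 <- R4 - (15/17)*R2:  [       0        0  -116/17    11/17   -61/17 ]
R4 <- R4 - (4/5)*R3:  [    0     0     0  11/5    11 ]
Row echelon form:
[ -6     1       -3       3  |        3 ]
[  0  17/6      3/2    11/2  |     75/2 ]
[  0     0  -145/17  -33/17  |  -310/17 ]
[  0     0        0    11/5  |       11 ]
Back-substitution:
t = (11) / (11/5) = 5
w = (-310/17 - (-33/17)*(5)) / (-145/17) = 1
v = (75/2 - (3/2)*(1) - (11/2)*(5)) / (17/6) = 3
u = (3 - (1)*(3) - (-3)*(1) - (3)*(5)) / -6 = 2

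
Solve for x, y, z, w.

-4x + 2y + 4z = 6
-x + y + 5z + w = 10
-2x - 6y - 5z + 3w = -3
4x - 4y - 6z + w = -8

(0, -3, 3, -2)

Forward elimination on [A|b]:
R2 <- R2 - (1/4)*R1:  [    0   1/2     4     1  17/2 ]
R3 <- R3 - (1/2)*R1:  [  0  -7  -7   3  -6 ]
R4 <- R4 - (-1)*R1:  [  0  -2  -2   1  -2 ]
R3 <- R3 - (-14)*R2:  [   0    0   49   17  113 ]
R4 <- R4 - (-4)*R2:  [  0   0  14   5  32 ]
R4 <- R4 - (2/7)*R3:  [    0     0     0   1/7  -2/7 ]
Row echelon form:
[ -4    2   4    0  |     6 ]
[  0  1/2   4    1  |  17/2 ]
[  0    0  49   17  |   113 ]
[  0    0   0  1/7  |  -2/7 ]
Back-substitution:
w = (-2/7) / (1/7) = -2
z = (113 - (17)*(-2)) / 49 = 3
y = (17/2 - (4)*(3) - (1)*(-2)) / (1/2) = -3
x = (6 - (2)*(-3) - (4)*(3)) / -4 = 0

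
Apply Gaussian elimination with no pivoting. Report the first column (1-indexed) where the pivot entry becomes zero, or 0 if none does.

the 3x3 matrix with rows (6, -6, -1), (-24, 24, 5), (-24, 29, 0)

first zero-pivot column = 2

Naive forward elimination:
R2 <- R2 - (-4)*R1:  [ 0  0  1 ]
R3 <- R3 - (-4)*R1:  [  0   5  -4 ]
Matrix at this point:
[ 6  -6  -1 ]
[ 0   0   1 ]
[ 0   5  -4 ]
Pivot entry (2,2) is zero but row 3 has 5 in column 2 -> naive elimination stops; a row interchange (e.g. R2 <-> R3) would be required here.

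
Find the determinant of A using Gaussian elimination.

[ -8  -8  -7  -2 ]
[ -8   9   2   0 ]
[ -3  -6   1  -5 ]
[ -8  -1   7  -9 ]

Forward elimination:
R2 <- R2 - (1)*R1:  [  0  17   9   2 ]
R3 <- R3 - (3/8)*R1:  [     0     -3   29/8  -17/4 ]
R4 <- R4 - (1)*R1:  [  0   7  14  -7 ]
R3 <- R3 - (-3/17)*R2:  [       0        0  709/136  -265/68 ]
R4 <- R4 - (7/17)*R2:  [       0        0   175/17  -133/17 ]
R4 <- R4 - (1400/709)*R3:  [       0        0        0  -91/709 ]
Upper-triangular form:
[ -8  -8       -7       -2 ]
[  0  17        9        2 ]
[  0   0  709/136  -265/68 ]
[  0   0        0  -91/709 ]
det(A) = (-1)^0 * (-8) * (17) * (709/136) * (-91/709) = 91  (0 row swaps -> sign +1)

det(A) = 91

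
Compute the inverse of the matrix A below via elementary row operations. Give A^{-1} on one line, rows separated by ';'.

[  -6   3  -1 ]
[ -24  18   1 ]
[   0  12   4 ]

inverse = [5/18 -1/9 7/72; 4/9 -1/9 5/36; -4/3 1/3 -1/6]

Gauss-Jordan on [A | I]:
R1 <- (1/-6)*R1:  [    1  -1/2   1/6  |  -1/6     0     0 ]
R2 <- R2 - (-24)*R1:  [  0   6   5  |  -4   1   0 ]
R2 <- (1/6)*R2:  [    0     1   5/6  |  -2/3   1/6     0 ]
R1 <- R1 - (-1/2)*R2:  [    1     0  7/12  |  -1/2  1/12     0 ]
R3 <- R3 - (12)*R2:  [  0   0  -6  |   8  -2   1 ]
R3 <- (1/-6)*R3:  [    0     0     1  |  -4/3   1/3  -1/6 ]
R1 <- R1 - (7/12)*R3:  [    1     0     0  |  5/18  -1/9  7/72 ]
R2 <- R2 - (5/6)*R3:  [    0     1     0  |   4/9  -1/9  5/36 ]
Right block of [I | A^{-1}] is the inverse:
[ 5/18  -1/9  7/72 ]
[  4/9  -1/9  5/36 ]
[ -4/3   1/3  -1/6 ]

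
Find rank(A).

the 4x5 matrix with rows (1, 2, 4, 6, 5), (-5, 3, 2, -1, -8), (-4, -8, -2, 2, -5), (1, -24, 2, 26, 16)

Row reduction:
R2 <- R2 - (-5)*R1:  [  0  13  22  29  17 ]
R3 <- R3 - (-4)*R1:  [  0   0  14  26  15 ]
R4 <- R4 - (1)*R1:  [   0  -26   -2   20   11 ]
R4 <- R4 - (-2)*R2:  [  0   0  42  78  45 ]
R4 <- R4 - (3)*R3:  [ 0  0  0  0  0 ]
Row echelon form:
[ 1   2   4   6   5 ]
[ 0  13  22  29  17 ]
[ 0   0  14  26  15 ]
[ 0   0   0   0   0 ]
Nonzero rows / pivot columns: 3

rank(A) = 3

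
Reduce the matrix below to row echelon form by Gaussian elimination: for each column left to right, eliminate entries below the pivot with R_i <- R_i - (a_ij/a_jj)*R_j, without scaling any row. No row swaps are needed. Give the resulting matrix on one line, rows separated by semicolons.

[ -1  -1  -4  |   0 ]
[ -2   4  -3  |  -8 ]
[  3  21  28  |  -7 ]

Forward elimination:
R2 <- R2 - (2)*R1:  [  0   6   5  -8 ]
R3 <- R3 - (-3)*R1:  [  0  18  16  -7 ]
R3 <- R3 - (3)*R2:  [  0   0   1  17 ]
Row echelon form:
[ -1  -1  -4  |   0 ]
[  0   6   5  |  -8 ]
[  0   0   1  |  17 ]

REF = [-1 -1 -4 0; 0 6 5 -8; 0 0 1 17]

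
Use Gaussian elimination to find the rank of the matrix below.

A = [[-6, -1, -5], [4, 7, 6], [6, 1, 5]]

Row reduction:
R2 <- R2 - (-2/3)*R1:  [    0  19/3   8/3 ]
R3 <- R3 - (-1)*R1:  [ 0  0  0 ]
Row echelon form:
[ -6    -1   -5 ]
[  0  19/3  8/3 ]
[  0     0    0 ]
Nonzero rows / pivot columns: 2

rank(A) = 2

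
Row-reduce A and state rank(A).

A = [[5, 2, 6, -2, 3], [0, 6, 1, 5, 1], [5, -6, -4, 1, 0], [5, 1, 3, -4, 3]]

Row reduction:
R3 <- R3 - (1)*R1:  [   0   -8  -10    3   -3 ]
R4 <- R4 - (1)*R1:  [  0  -1  -3  -2   0 ]
R3 <- R3 - (-4/3)*R2:  [     0      0  -26/3   29/3   -5/3 ]
R4 <- R4 - (-1/6)*R2:  [     0      0  -17/6   -7/6    1/6 ]
R4 <- R4 - (17/52)*R3:  [       0        0        0  -225/52    37/52 ]
Row echelon form:
[ 5  2      6       -2      3 ]
[ 0  6      1        5      1 ]
[ 0  0  -26/3     29/3   -5/3 ]
[ 0  0      0  -225/52  37/52 ]
Nonzero rows / pivot columns: 4

rank(A) = 4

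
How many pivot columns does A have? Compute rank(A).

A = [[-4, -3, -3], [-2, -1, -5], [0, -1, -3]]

rank(A) = 3

Row reduction:
R2 <- R2 - (1/2)*R1:  [    0   1/2  -7/2 ]
R3 <- R3 - (-2)*R2:  [   0    0  -10 ]
Row echelon form:
[ -4   -3    -3 ]
[  0  1/2  -7/2 ]
[  0    0   -10 ]
Nonzero rows / pivot columns: 3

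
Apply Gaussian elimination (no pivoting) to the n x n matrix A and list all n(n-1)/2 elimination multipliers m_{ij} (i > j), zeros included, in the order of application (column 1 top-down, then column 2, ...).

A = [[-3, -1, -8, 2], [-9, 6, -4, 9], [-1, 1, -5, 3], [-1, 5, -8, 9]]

multipliers: 3, 1/3, 1/3, 4/27, 16/27, 464/143

Forward elimination:
R2 <- R2 - (3)*R1:  [  0   9  20   3 ]
R3 <- R3 - (1/3)*R1:  [    0   4/3  -7/3   7/3 ]
R4 <- R4 - (1/3)*R1:  [     0   16/3  -16/3   25/3 ]
R3 <- R3 - (4/27)*R2:  [       0        0  -143/27     17/9 ]
R4 <- R4 - (16/27)*R2:  [       0        0  -464/27     59/9 ]
R4 <- R4 - (464/143)*R3:  [      0       0       0  61/143 ]
Multipliers (in order of application): m_{21} = 3, m_{31} = 1/3, m_{41} = 1/3, m_{32} = 4/27, m_{42} = 16/27, m_{43} = 464/143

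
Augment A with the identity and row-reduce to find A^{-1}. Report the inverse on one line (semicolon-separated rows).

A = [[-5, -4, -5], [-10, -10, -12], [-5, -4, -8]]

inverse = [-16/15 2/5 1/15; 2/3 -1/2 1/3; 1/3 0 -1/3]

Gauss-Jordan on [A | I]:
R1 <- (1/-5)*R1:  [    1   4/5     1  |  -1/5     0     0 ]
R2 <- R2 - (-10)*R1:  [  0  -2  -2  |  -2   1   0 ]
R3 <- R3 - (-5)*R1:  [  0   0  -3  |  -1   0   1 ]
R2 <- (1/-2)*R2:  [    0     1     1  |     1  -1/2     0 ]
R1 <- R1 - (4/5)*R2:  [   1    0  1/5  |   -1  2/5    0 ]
R3 <- (1/-3)*R3:  [    0     0     1  |   1/3     0  -1/3 ]
R1 <- R1 - (1/5)*R3:  [      1       0       0  |  -16/15     2/5    1/15 ]
R2 <- R2 - (1)*R3:  [    0     1     0  |   2/3  -1/2   1/3 ]
Right block of [I | A^{-1}] is the inverse:
[ -16/15   2/5  1/15 ]
[    2/3  -1/2   1/3 ]
[    1/3     0  -1/3 ]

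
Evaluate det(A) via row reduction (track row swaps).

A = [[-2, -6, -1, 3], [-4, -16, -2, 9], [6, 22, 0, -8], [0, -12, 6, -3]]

det(A) = 96

Forward elimination:
R2 <- R2 - (2)*R1:  [  0  -4   0   3 ]
R3 <- R3 - (-3)*R1:  [  0   4  -3   1 ]
R3 <- R3 - (-1)*R2:  [  0   0  -3   4 ]
R4 <- R4 - (3)*R2:  [   0    0    6  -12 ]
R4 <- R4 - (-2)*R3:  [  0   0   0  -4 ]
Upper-triangular form:
[ -2  -6  -1   3 ]
[  0  -4   0   3 ]
[  0   0  -3   4 ]
[  0   0   0  -4 ]
det(A) = (-1)^0 * (-2) * (-4) * (-3) * (-4) = 96  (0 row swaps -> sign +1)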